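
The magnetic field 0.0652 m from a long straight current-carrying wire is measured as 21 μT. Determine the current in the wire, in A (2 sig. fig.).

I ≈ 6.8 A

For a long straight wire B = μ₀I/(2πd), so I = 2πdB/μ₀.
I = 2π × 0.0652 × 2.10×10⁻⁵ / (4π×10⁻⁷) = 6.85 A.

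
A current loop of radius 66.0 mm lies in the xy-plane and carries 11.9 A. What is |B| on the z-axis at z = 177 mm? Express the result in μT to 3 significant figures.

B ≈ 4.83 μT

On the axis of a circular loop, B = μ₀IR² / [2(R²+z²)^(3/2)].
R² + z² = (0.066)² + (0.177)² = 0.03568 m², and (R²+z²)^(3/2) = 6.74×10⁻³ m³.
B = (4π×10⁻⁷ × 11.9 × 0.004356) / (2 × 6.74×10⁻³) = 4.83×10⁻⁶ T.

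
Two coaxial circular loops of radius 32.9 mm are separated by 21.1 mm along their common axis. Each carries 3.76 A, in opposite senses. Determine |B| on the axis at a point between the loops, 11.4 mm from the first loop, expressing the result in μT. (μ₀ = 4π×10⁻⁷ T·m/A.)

Each loop contributes B = μ₀IR²/[2(R²+z²)^(3/2)] on the axis, with z measured from that loop.
Loop 1 (z = 0.0114 m): B₁ = 6.06×10⁻⁵ T. Loop 2 (z = 0.0097 m): B₂ = 6.34×10⁻⁵ T.
The fields oppose: B = |B₁ − B₂| = 2.79×10⁻⁶ T.

B ≈ 2.79 μT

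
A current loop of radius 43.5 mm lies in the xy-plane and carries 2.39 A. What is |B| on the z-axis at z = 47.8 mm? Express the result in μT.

On the axis of a circular loop, B = μ₀IR² / [2(R²+z²)^(3/2)].
R² + z² = (0.0435)² + (0.0478)² = 0.004177 m², and (R²+z²)^(3/2) = 2.70×10⁻⁴ m³.
B = (4π×10⁻⁷ × 2.39 × 0.001892) / (2 × 2.70×10⁻⁴) = 1.05×10⁻⁵ T.

B ≈ 10.5 μT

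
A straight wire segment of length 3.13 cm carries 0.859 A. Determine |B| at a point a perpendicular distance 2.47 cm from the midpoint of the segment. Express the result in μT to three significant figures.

For a finite straight segment, B = (μ₀I/4πd)(sinθ₁ + sinθ₂), where θ₁, θ₂ are the angles from the perpendicular to each end.
The perpendicular from the point meets the wire at its midpoint, so each end is L/2 = 0.01565 m away along the wire.
sinθ₁ = 0.01565/√(0.01565²+0.0247²) = 0.5352; sinθ₂ = 0.01565/√(0.01565²+0.0247²) = 0.5352.
B = (4π×10⁻⁷ × 0.859) / (4π × 0.0247) × (0.5352 + 0.5352) = 3.72×10⁻⁶ T.

B ≈ 3.72 μT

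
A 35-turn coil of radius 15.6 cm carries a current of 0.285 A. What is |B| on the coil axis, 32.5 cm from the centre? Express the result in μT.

For an N-turn flat coil, B = Nμ₀IR²/[2(R²+z²)^(3/2)] with R = 0.156 m, z = 0.325 m.
B = 35 × 9.30×10⁻⁸ T = 3.26×10⁻⁶ T.

B ≈ 3.26 μT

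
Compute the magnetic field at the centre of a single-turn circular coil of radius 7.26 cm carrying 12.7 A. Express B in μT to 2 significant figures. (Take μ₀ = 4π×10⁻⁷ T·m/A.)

At the centre of a circular loop the Biot–Savart law gives B = μ₀I/(2R).
B = (4π×10⁻⁷ × 12.7) / (2 × 0.0726) = 1.10×10⁻⁴ T.

B ≈ 110 μT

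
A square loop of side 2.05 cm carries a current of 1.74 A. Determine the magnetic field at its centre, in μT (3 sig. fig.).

Each side is a finite straight segment at perpendicular distance d = a/(2 tan(π/4)) = 0.01025 m from the centre, with end-angles ±π/4.
One side contributes B₁ = (μ₀I/4πd)·2 sin(π/4) = 2.40×10⁻⁵ T.
All 4 sides add in the same direction: B = 4 × 2.40×10⁻⁵ = 9.60×10⁻⁵ T.

B ≈ 96.0 μT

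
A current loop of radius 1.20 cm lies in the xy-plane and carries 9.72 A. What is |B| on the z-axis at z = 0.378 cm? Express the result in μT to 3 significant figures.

B ≈ 442 μT

On the axis of a circular loop, B = μ₀IR² / [2(R²+z²)^(3/2)].
R² + z² = (0.012)² + (0.00378)² = 0.0001583 m², and (R²+z²)^(3/2) = 1.99×10⁻⁶ m³.
B = (4π×10⁻⁷ × 9.72 × 0.000144) / (2 × 1.99×10⁻⁶) = 4.42×10⁻⁴ T.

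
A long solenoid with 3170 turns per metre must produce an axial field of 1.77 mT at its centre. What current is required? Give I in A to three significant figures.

Inside a long solenoid B = μ₀nI with n = 3170 m⁻¹, so I = B/(μ₀n).
I = 1.77×10⁻³ / (4π×10⁻⁷ × 3170) = 0.444 A.

I ≈ 0.444 A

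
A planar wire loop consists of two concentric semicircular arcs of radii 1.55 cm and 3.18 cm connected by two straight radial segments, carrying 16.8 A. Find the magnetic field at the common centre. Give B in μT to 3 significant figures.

B ≈ 175 μT

The radial connectors point toward the centre, so dl × r̂ = 0 and they contribute nothing.
Each semicircle gives μ₀I/(4R): inner arc 3.41×10⁻⁴ T, outer arc 1.66×10⁻⁴ T.
The two arcs carry current in opposite angular senses, so their fields oppose: B = |3.41×10⁻⁴ − 1.66×10⁻⁴| = 1.75×10⁻⁴ T.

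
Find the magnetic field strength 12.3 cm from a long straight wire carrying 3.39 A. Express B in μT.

B ≈ 5.51 μT

For an infinitely long straight wire, B = μ₀I/(2πd).
B = (4π×10⁻⁷ × 3.39) / (2π × 0.123) = 5.51×10⁻⁶ T.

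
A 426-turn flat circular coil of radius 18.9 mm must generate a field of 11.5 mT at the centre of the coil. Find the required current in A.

For an N-turn coil, B = Nμ₀I/(2R) with R = 0.0189 m, so I = 2RB/(Nμ₀) = 2 × 0.0189 × 1.15×10⁻² / (426 × 4π×10⁻⁷) = 0.812 A.

I ≈ 0.812 A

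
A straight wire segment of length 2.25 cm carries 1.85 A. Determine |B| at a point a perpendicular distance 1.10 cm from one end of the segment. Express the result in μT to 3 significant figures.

For a finite straight segment, B = (μ₀I/4πd)(sinθ₁ + sinθ₂), where θ₁, θ₂ are the angles from the perpendicular to each end.
The perpendicular foot is at one end, so the two end-offsets along the wire are 0 and L = 0.0225 m.
sinθ₁ = 0/√(0²+0.011²) = 0.0000; sinθ₂ = 0.0225/√(0.0225²+0.011²) = 0.8984.
B = (4π×10⁻⁷ × 1.85) / (4π × 0.011) × (0.0000 + 0.8984) = 1.51×10⁻⁵ T.

B ≈ 15.1 μT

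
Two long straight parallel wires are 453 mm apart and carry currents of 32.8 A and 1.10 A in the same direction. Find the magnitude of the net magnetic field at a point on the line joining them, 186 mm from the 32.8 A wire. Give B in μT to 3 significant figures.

Each long wire gives B = μ₀I/(2πd). Distances are d₁ = 0.186 m and d₂ = 0.267 m.
B₁ = 3.53×10⁻⁵ T, B₂ = 8.24×10⁻⁷ T.
Between parallel currents the two contributions point in opposite directions, so they subtract. B = |B₁ − B₂| = |3.53×10⁻⁵ − 8.24×10⁻⁷| = 3.44×10⁻⁵ T.

B ≈ 34.4 μT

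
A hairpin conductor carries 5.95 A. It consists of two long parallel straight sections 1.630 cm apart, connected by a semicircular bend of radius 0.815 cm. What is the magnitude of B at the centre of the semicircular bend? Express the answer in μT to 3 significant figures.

B ≈ 375 μT

The semicircular arc contributes B_arc = μ₀I·π/(4πR) = μ₀I/(4R) = 2.29×10⁻⁴ T.
Each semi-infinite lead is at perpendicular distance R = 0.00815 m from the centre, with the perpendicular foot at its near end, so it contributes μ₀I/(4πR); both point the same way, together 1.46×10⁻⁴ T.
Arc and leads all point the same direction: B = 2.29×10⁻⁴ + 1.46×10⁻⁴ = 3.75×10⁻⁴ T.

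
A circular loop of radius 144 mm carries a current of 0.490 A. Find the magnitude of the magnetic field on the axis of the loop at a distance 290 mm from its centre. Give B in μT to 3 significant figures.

On the axis of a circular loop, B = μ₀IR² / [2(R²+z²)^(3/2)].
R² + z² = (0.144)² + (0.29)² = 0.1048 m², and (R²+z²)^(3/2) = 3.39×10⁻² m³.
B = (4π×10⁻⁷ × 0.490 × 0.02074) / (2 × 3.39×10⁻²) = 1.88×10⁻⁷ T.

B ≈ 0.188 μT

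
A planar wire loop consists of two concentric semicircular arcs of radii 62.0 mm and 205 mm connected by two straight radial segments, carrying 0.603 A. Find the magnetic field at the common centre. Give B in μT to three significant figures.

The radial connectors point toward the centre, so dl × r̂ = 0 and they contribute nothing.
Each semicircle gives μ₀I/(4R): inner arc 3.06×10⁻⁶ T, outer arc 9.24×10⁻⁷ T.
The two arcs carry current in opposite angular senses, so their fields oppose: B = |3.06×10⁻⁶ − 9.24×10⁻⁷| = 2.13×10⁻⁶ T.

B ≈ 2.13 μT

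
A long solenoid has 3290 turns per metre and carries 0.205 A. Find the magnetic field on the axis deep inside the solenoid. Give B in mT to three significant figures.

Inside a long solenoid, B = μ₀nI with n = 3290 turns/m.
B = 4π×10⁻⁷ × 3290 × 0.205 = 8.48×10⁻⁴ T.

B ≈ 0.848 mT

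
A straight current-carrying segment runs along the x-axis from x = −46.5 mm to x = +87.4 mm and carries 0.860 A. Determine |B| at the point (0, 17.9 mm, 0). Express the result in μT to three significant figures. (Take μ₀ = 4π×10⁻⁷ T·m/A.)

For a finite straight segment, B = (μ₀I/4πd)(sinθ₁ + sinθ₂), where θ₁, θ₂ are the angles from the perpendicular to each end.
The perpendicular distance is d = 0.0179 m; the end-offsets along the wire are a = 0.0465 m and b = 0.0874 m.
sinθ₁ = 0.0465/√(0.0465²+0.0179²) = 0.9332; sinθ₂ = 0.0874/√(0.0874²+0.0179²) = 0.9797.
B = (4π×10⁻⁷ × 0.860) / (4π × 0.0179) × (0.9332 + 0.9797) = 9.19×10⁻⁶ T.

B ≈ 9.19 μT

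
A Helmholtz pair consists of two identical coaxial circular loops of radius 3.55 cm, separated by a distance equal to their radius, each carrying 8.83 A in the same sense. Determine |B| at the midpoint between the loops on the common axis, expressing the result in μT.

Each loop contributes B = μ₀IR²/[2(R²+z²)^(3/2)] on the axis, with z measured from that loop.
Loop 1 (z = 0.01775 m): B₁ = 1.12×10⁻⁴ T. Loop 2 (z = 0.01775 m): B₂ = 1.12×10⁻⁴ T.
The fields add: B = B₁ + B₂ = 2.24×10⁻⁴ T.

B ≈ 224 μT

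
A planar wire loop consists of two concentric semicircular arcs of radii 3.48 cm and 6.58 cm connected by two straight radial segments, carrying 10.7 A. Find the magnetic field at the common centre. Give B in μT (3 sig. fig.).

The radial connectors point toward the centre, so dl × r̂ = 0 and they contribute nothing.
Each semicircle gives μ₀I/(4R): inner arc 9.66×10⁻⁵ T, outer arc 5.11×10⁻⁵ T.
The two arcs carry current in opposite angular senses, so their fields oppose: B = |9.66×10⁻⁵ − 5.11×10⁻⁵| = 4.55×10⁻⁵ T.

B ≈ 45.5 μT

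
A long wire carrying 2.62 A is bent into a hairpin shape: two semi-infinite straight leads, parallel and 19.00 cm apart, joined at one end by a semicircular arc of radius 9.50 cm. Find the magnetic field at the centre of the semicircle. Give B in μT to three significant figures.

B ≈ 14.2 μT

The semicircular arc contributes B_arc = μ₀I·π/(4πR) = μ₀I/(4R) = 8.66×10⁻⁶ T.
Each semi-infinite lead is at perpendicular distance R = 0.095 m from the centre, with the perpendicular foot at its near end, so it contributes μ₀I/(4πR); both point the same way, together 5.52×10⁻⁶ T.
Arc and leads all point the same direction: B = 8.66×10⁻⁶ + 5.52×10⁻⁶ = 1.42×10⁻⁵ T.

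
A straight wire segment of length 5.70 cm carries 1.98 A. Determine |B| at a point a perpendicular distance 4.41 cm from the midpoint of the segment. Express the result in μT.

B ≈ 4.87 μT

For a finite straight segment, B = (μ₀I/4πd)(sinθ₁ + sinθ₂), where θ₁, θ₂ are the angles from the perpendicular to each end.
The perpendicular from the point meets the wire at its midpoint, so each end is L/2 = 0.0285 m away along the wire.
sinθ₁ = 0.0285/√(0.0285²+0.0441²) = 0.5428; sinθ₂ = 0.0285/√(0.0285²+0.0441²) = 0.5428.
B = (4π×10⁻⁷ × 1.98) / (4π × 0.0441) × (0.5428 + 0.5428) = 4.87×10⁻⁶ T.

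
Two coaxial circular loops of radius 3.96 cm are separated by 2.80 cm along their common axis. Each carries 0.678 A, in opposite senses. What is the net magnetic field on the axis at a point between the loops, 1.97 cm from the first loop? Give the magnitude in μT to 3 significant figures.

Each loop contributes B = μ₀IR²/[2(R²+z²)^(3/2)] on the axis, with z measured from that loop.
Loop 1 (z = 0.0197 m): B₁ = 7.72×10⁻⁶ T. Loop 2 (z = 0.0083 m): B₂ = 1.01×10⁻⁵ T.
The fields oppose: B = |B₁ − B₂| = 2.36×10⁻⁶ T.

B ≈ 2.36 μT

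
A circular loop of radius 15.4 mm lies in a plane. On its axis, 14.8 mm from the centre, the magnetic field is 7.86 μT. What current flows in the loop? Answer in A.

I ≈ 0.514 A

On the axis of a loop, B = μ₀IR²/[2(R²+z²)^(3/2)], so I = 2B(R²+z²)^(3/2)/(μ₀R²).
R² + z² = 0.0002372 + 0.000219 = 0.0004562 m²; raised to 3/2 gives 9.74×10⁻⁶ m³.
I = 2 × 7.86×10⁻⁶ × 9.74×10⁻⁶ / (1.26×10⁻⁶ × 0.0002372) = 0.514 A.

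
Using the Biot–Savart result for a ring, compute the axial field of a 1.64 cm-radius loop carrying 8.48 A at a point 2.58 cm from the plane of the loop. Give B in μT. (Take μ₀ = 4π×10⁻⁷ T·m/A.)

B ≈ 50.2 μT

On the axis of a circular loop, B = μ₀IR² / [2(R²+z²)^(3/2)].
R² + z² = (0.0164)² + (0.0258)² = 0.0009346 m², and (R²+z²)^(3/2) = 2.86×10⁻⁵ m³.
B = (4π×10⁻⁷ × 8.48 × 0.000269) / (2 × 2.86×10⁻⁵) = 5.02×10⁻⁵ T.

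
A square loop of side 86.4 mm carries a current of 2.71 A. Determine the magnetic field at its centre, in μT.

B ≈ 35.5 μT

Each side is a finite straight segment at perpendicular distance d = a/(2 tan(π/4)) = 0.0432 m from the centre, with end-angles ±π/4.
One side contributes B₁ = (μ₀I/4πd)·2 sin(π/4) = 8.87×10⁻⁶ T.
All 4 sides add in the same direction: B = 4 × 8.87×10⁻⁶ = 3.55×10⁻⁵ T.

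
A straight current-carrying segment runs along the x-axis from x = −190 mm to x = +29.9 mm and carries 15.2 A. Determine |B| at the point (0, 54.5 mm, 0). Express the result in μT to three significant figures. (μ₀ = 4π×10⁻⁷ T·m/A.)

For a finite straight segment, B = (μ₀I/4πd)(sinθ₁ + sinθ₂), where θ₁, θ₂ are the angles from the perpendicular to each end.
The perpendicular distance is d = 0.0545 m; the end-offsets along the wire are a = 0.19 m and b = 0.0299 m.
sinθ₁ = 0.19/√(0.19²+0.0545²) = 0.9612; sinθ₂ = 0.0299/√(0.0299²+0.0545²) = 0.4810.
B = (4π×10⁻⁷ × 15.2) / (4π × 0.0545) × (0.9612 + 0.4810) = 4.02×10⁻⁵ T.

B ≈ 40.2 μT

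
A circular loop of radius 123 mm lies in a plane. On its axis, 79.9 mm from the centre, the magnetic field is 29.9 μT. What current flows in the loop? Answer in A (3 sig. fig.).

On the axis of a loop, B = μ₀IR²/[2(R²+z²)^(3/2)], so I = 2B(R²+z²)^(3/2)/(μ₀R²).
R² + z² = 0.01513 + 0.006384 = 0.02151 m²; raised to 3/2 gives 3.16×10⁻³ m³.
I = 2 × 2.99×10⁻⁵ × 3.16×10⁻³ / (1.26×10⁻⁶ × 0.01513) = 9.93 A.

I ≈ 9.93 A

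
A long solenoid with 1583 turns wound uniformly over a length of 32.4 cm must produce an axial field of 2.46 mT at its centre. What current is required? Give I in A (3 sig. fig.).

I ≈ 0.401 A

Inside a long solenoid B = μ₀nI with n = 4886 m⁻¹, so I = B/(μ₀n).
I = 2.46×10⁻³ / (4π×10⁻⁷ × 4886) = 0.401 A.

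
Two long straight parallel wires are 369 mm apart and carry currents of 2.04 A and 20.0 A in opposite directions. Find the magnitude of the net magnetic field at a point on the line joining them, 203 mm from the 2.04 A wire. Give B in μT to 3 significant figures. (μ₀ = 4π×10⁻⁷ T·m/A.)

Each long wire gives B = μ₀I/(2πd). Distances are d₁ = 0.203 m and d₂ = 0.166 m.
B₁ = 2.01×10⁻⁶ T, B₂ = 2.41×10⁻⁵ T.
Between antiparallel currents both contributions point the same way, so they add. B = B₁ + B₂ = 2.01×10⁻⁶ + 2.41×10⁻⁵ = 2.61×10⁻⁵ T.

B ≈ 26.1 μT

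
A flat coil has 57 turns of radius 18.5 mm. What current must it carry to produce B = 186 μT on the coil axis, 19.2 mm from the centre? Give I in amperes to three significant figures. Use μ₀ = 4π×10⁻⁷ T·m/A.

I ≈ 0.288 A

For an N-turn coil, B = Nμ₀IR²/[2(R²+z²)^(3/2)] with R = 0.0185 m, z = 0.0192 m, so I = 2B(R²+z²)^(3/2)/(Nμ₀R²) = 2 × 1.86×10⁻⁴ × 1.90×10⁻⁵ / (57 × 4π×10⁻⁷ × 0.0003422) = 0.288 A.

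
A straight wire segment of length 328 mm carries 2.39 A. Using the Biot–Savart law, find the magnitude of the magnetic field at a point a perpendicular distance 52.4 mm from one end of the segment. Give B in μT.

B ≈ 4.50 μT

For a finite straight segment, B = (μ₀I/4πd)(sinθ₁ + sinθ₂), where θ₁, θ₂ are the angles from the perpendicular to each end.
The perpendicular foot is at one end, so the two end-offsets along the wire are 0 and L = 0.328 m.
sinθ₁ = 0/√(0²+0.0524²) = 0.0000; sinθ₂ = 0.328/√(0.328²+0.0524²) = 0.9875.
B = (4π×10⁻⁷ × 2.39) / (4π × 0.0524) × (0.0000 + 0.9875) = 4.50×10⁻⁶ T.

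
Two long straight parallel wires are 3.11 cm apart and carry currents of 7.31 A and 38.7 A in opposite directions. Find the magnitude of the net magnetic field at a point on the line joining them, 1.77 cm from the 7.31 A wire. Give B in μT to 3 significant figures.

Each long wire gives B = μ₀I/(2πd). Distances are d₁ = 0.0177 m and d₂ = 0.0134 m.
B₁ = 8.26×10⁻⁵ T, B₂ = 5.78×10⁻⁴ T.
Between antiparallel currents both contributions point the same way, so they add. B = B₁ + B₂ = 8.26×10⁻⁵ + 5.78×10⁻⁴ = 6.60×10⁻⁴ T.

B ≈ 660 μT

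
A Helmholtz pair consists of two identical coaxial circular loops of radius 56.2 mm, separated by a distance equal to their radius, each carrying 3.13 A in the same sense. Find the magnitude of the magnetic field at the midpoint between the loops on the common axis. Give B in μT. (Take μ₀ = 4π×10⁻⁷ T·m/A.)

Each loop contributes B = μ₀IR²/[2(R²+z²)^(3/2)] on the axis, with z measured from that loop.
Loop 1 (z = 0.0281 m): B₁ = 2.50×10⁻⁵ T. Loop 2 (z = 0.0281 m): B₂ = 2.50×10⁻⁵ T.
The fields add: B = B₁ + B₂ = 5.01×10⁻⁵ T.

B ≈ 50.1 μT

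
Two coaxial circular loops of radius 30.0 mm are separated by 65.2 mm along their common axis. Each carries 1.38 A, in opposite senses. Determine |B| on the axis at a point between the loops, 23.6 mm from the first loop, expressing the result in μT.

Each loop contributes B = μ₀IR²/[2(R²+z²)^(3/2)] on the axis, with z measured from that loop.
Loop 1 (z = 0.0236 m): B₁ = 1.40×10⁻⁵ T. Loop 2 (z = 0.0416 m): B₂ = 5.78×10⁻⁶ T.
The fields oppose: B = |B₁ − B₂| = 8.25×10⁻⁶ T.

B ≈ 8.25 μT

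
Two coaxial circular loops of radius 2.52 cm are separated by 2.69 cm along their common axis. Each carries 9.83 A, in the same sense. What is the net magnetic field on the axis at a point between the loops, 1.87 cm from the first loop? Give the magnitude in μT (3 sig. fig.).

Each loop contributes B = μ₀IR²/[2(R²+z²)^(3/2)] on the axis, with z measured from that loop.
Loop 1 (z = 0.0187 m): B₁ = 1.27×10⁻⁴ T. Loop 2 (z = 0.0082 m): B₂ = 2.11×10⁻⁴ T.
The fields add: B = B₁ + B₂ = 3.38×10⁻⁴ T.

B ≈ 338 μT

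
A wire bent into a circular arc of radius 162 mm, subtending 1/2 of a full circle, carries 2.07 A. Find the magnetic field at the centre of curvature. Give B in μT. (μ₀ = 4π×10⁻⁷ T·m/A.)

The Biot–Savart field of a circular arc at its centre is B = μ₀Iφ/(4πR), with φ = 3.142 rad.
B = (4π×10⁻⁷ × 2.07 × 3.142) / (4π × 0.162) = 4.01×10⁻⁶ T.

B ≈ 4.01 μT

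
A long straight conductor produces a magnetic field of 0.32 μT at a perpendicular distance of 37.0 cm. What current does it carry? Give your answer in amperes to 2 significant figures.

I ≈ 0.59 A

For a long straight wire B = μ₀I/(2πd), so I = 2πdB/μ₀.
I = 2π × 0.37 × 3.20×10⁻⁷ / (4π×10⁻⁷) = 0.592 A.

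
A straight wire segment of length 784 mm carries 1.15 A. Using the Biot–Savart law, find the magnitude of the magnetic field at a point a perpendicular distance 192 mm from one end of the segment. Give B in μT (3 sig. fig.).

B ≈ 0.582 μT

For a finite straight segment, B = (μ₀I/4πd)(sinθ₁ + sinθ₂), where θ₁, θ₂ are the angles from the perpendicular to each end.
The perpendicular foot is at one end, so the two end-offsets along the wire are 0 and L = 0.784 m.
sinθ₁ = 0/√(0²+0.192²) = 0.0000; sinθ₂ = 0.784/√(0.784²+0.192²) = 0.9713.
B = (4π×10⁻⁷ × 1.15) / (4π × 0.192) × (0.0000 + 0.9713) = 5.82×10⁻⁷ T.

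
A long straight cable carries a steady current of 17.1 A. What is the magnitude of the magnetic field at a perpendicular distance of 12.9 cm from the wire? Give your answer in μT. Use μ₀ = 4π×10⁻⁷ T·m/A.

B ≈ 26.5 μT

For an infinitely long straight wire, B = μ₀I/(2πd).
B = (4π×10⁻⁷ × 17.1) / (2π × 0.129) = 2.65×10⁻⁵ T.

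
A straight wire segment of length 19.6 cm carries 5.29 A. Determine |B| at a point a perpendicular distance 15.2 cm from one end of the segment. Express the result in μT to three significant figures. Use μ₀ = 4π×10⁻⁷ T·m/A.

B ≈ 2.75 μT

For a finite straight segment, B = (μ₀I/4πd)(sinθ₁ + sinθ₂), where θ₁, θ₂ are the angles from the perpendicular to each end.
The perpendicular foot is at one end, so the two end-offsets along the wire are 0 and L = 0.196 m.
sinθ₁ = 0/√(0²+0.152²) = 0.0000; sinθ₂ = 0.196/√(0.196²+0.152²) = 0.7902.
B = (4π×10⁻⁷ × 5.29) / (4π × 0.152) × (0.0000 + 0.7902) = 2.75×10⁻⁶ T.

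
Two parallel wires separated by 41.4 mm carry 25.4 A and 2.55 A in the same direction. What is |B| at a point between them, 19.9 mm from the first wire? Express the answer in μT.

Each long wire gives B = μ₀I/(2πd). Distances are d₁ = 0.0199 m and d₂ = 0.0215 m.
B₁ = 2.55×10⁻⁴ T, B₂ = 2.37×10⁻⁵ T.
Between parallel currents the two contributions point in opposite directions, so they subtract. B = |B₁ − B₂| = |2.55×10⁻⁴ − 2.37×10⁻⁵| = 2.32×10⁻⁴ T.

B ≈ 232 μT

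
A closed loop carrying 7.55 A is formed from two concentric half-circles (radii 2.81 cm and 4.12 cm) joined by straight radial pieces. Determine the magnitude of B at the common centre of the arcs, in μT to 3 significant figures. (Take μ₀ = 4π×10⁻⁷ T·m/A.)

The radial connectors point toward the centre, so dl × r̂ = 0 and they contribute nothing.
Each semicircle gives μ₀I/(4R): inner arc 8.44×10⁻⁵ T, outer arc 5.76×10⁻⁵ T.
The two arcs carry current in opposite angular senses, so their fields oppose: B = |8.44×10⁻⁵ − 5.76×10⁻⁵| = 2.68×10⁻⁵ T.

B ≈ 26.8 μT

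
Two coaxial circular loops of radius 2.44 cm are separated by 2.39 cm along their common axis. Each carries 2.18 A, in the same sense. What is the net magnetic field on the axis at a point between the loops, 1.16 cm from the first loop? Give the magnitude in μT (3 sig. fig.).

Each loop contributes B = μ₀IR²/[2(R²+z²)^(3/2)] on the axis, with z measured from that loop.
Loop 1 (z = 0.0116 m): B₁ = 4.14×10⁻⁵ T. Loop 2 (z = 0.0123 m): B₂ = 4.00×10⁻⁵ T.
The fields add: B = B₁ + B₂ = 8.13×10⁻⁵ T.

B ≈ 81.3 μT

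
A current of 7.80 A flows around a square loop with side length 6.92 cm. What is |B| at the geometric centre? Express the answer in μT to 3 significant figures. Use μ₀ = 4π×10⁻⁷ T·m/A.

B ≈ 128 μT

Each side is a finite straight segment at perpendicular distance d = a/(2 tan(π/4)) = 0.0346 m from the centre, with end-angles ±π/4.
One side contributes B₁ = (μ₀I/4πd)·2 sin(π/4) = 3.19×10⁻⁵ T.
All 4 sides add in the same direction: B = 4 × 3.19×10⁻⁵ = 1.28×10⁻⁴ T.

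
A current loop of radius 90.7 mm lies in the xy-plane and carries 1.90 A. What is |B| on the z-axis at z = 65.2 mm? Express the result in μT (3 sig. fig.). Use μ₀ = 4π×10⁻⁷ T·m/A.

B ≈ 7.05 μT

On the axis of a circular loop, B = μ₀IR² / [2(R²+z²)^(3/2)].
R² + z² = (0.0907)² + (0.0652)² = 0.01248 m², and (R²+z²)^(3/2) = 1.39×10⁻³ m³.
B = (4π×10⁻⁷ × 1.90 × 0.008226) / (2 × 1.39×10⁻³) = 7.05×10⁻⁶ T.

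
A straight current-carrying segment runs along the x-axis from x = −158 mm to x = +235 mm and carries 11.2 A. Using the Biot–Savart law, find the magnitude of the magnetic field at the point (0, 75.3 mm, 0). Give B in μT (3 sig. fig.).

For a finite straight segment, B = (μ₀I/4πd)(sinθ₁ + sinθ₂), where θ₁, θ₂ are the angles from the perpendicular to each end.
The perpendicular distance is d = 0.0753 m; the end-offsets along the wire are a = 0.158 m and b = 0.235 m.
sinθ₁ = 0.158/√(0.158²+0.0753²) = 0.9027; sinθ₂ = 0.235/√(0.235²+0.0753²) = 0.9523.
B = (4π×10⁻⁷ × 11.2) / (4π × 0.0753) × (0.9027 + 0.9523) = 2.76×10⁻⁵ T.

B ≈ 27.6 μT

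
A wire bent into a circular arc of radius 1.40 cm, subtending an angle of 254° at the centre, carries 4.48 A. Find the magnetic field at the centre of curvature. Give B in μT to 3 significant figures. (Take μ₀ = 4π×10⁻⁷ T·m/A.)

B ≈ 142 μT

The Biot–Savart field of a circular arc at its centre is B = μ₀Iφ/(4πR), with φ = 4.433 rad.
B = (4π×10⁻⁷ × 4.48 × 4.433) / (4π × 0.014) = 1.42×10⁻⁴ T.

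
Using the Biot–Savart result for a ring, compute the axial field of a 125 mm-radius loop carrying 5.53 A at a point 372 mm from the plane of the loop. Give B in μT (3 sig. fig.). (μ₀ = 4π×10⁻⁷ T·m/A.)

B ≈ 0.898 μT

On the axis of a circular loop, B = μ₀IR² / [2(R²+z²)^(3/2)].
R² + z² = (0.125)² + (0.372)² = 0.154 m², and (R²+z²)^(3/2) = 6.04×10⁻² m³.
B = (4π×10⁻⁷ × 5.53 × 0.01562) / (2 × 6.04×10⁻²) = 8.98×10⁻⁷ T.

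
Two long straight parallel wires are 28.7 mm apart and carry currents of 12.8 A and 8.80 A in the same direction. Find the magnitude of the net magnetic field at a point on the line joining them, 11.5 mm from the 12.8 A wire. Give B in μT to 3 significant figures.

Each long wire gives B = μ₀I/(2πd). Distances are d₁ = 0.0115 m and d₂ = 0.0172 m.
B₁ = 2.23×10⁻⁴ T, B₂ = 1.02×10⁻⁴ T.
Between parallel currents the two contributions point in opposite directions, so they subtract. B = |B₁ − B₂| = |2.23×10⁻⁴ − 1.02×10⁻⁴| = 1.20×10⁻⁴ T.

B ≈ 120 μT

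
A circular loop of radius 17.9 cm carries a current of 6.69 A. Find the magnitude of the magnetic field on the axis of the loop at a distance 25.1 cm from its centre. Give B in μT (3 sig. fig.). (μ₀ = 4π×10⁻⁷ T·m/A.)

B ≈ 4.60 μT

On the axis of a circular loop, B = μ₀IR² / [2(R²+z²)^(3/2)].
R² + z² = (0.179)² + (0.251)² = 0.09504 m², and (R²+z²)^(3/2) = 2.93×10⁻² m³.
B = (4π×10⁻⁷ × 6.69 × 0.03204) / (2 × 2.93×10⁻²) = 4.60×10⁻⁶ T.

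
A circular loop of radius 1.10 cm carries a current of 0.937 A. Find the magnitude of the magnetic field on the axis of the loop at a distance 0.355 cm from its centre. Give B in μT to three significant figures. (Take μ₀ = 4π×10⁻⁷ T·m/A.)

On the axis of a circular loop, B = μ₀IR² / [2(R²+z²)^(3/2)].
R² + z² = (0.011)² + (0.00355)² = 0.0001336 m², and (R²+z²)^(3/2) = 1.54×10⁻⁶ m³.
B = (4π×10⁻⁷ × 0.937 × 0.000121) / (2 × 1.54×10⁻⁶) = 4.61×10⁻⁵ T.

B ≈ 46.1 μT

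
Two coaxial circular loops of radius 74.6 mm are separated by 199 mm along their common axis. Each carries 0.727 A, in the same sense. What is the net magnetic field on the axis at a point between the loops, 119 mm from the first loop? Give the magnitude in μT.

Each loop contributes B = μ₀IR²/[2(R²+z²)^(3/2)] on the axis, with z measured from that loop.
Loop 1 (z = 0.119 m): B₁ = 9.18×10⁻⁷ T. Loop 2 (z = 0.08 m): B₂ = 1.94×10⁻⁶ T.
The fields add: B = B₁ + B₂ = 2.86×10⁻⁶ T.

B ≈ 2.86 μT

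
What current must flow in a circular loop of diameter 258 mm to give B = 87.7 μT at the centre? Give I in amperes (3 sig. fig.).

I ≈ 18.0 A

At the centre of a circular loop B = μ₀I/(2R), so I = 2RB/μ₀.
With R = 0.129 m, I = 2 × 0.129 × 8.77×10⁻⁵ / (4π×10⁻⁷) = 18.0 A.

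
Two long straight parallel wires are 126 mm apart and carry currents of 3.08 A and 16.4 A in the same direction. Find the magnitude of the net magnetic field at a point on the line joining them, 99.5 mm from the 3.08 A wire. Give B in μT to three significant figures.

B ≈ 118 μT

Each long wire gives B = μ₀I/(2πd). Distances are d₁ = 0.0995 m and d₂ = 0.0265 m.
B₁ = 6.19×10⁻⁶ T, B₂ = 1.24×10⁻⁴ T.
Between parallel currents the two contributions point in opposite directions, so they subtract. B = |B₁ − B₂| = |6.19×10⁻⁶ − 1.24×10⁻⁴| = 1.18×10⁻⁴ T.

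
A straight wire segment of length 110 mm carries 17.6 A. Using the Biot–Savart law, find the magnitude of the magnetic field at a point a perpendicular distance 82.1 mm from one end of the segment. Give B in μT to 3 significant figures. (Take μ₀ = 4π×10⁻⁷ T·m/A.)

For a finite straight segment, B = (μ₀I/4πd)(sinθ₁ + sinθ₂), where θ₁, θ₂ are the angles from the perpendicular to each end.
The perpendicular foot is at one end, so the two end-offsets along the wire are 0 and L = 0.11 m.
sinθ₁ = 0/√(0²+0.0821²) = 0.0000; sinθ₂ = 0.11/√(0.11²+0.0821²) = 0.8014.
B = (4π×10⁻⁷ × 17.6) / (4π × 0.0821) × (0.0000 + 0.8014) = 1.72×10⁻⁵ T.

B ≈ 17.2 μT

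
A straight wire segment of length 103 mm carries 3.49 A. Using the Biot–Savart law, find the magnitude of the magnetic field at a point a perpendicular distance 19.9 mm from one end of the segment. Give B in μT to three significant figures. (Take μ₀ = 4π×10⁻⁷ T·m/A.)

For a finite straight segment, B = (μ₀I/4πd)(sinθ₁ + sinθ₂), where θ₁, θ₂ are the angles from the perpendicular to each end.
The perpendicular foot is at one end, so the two end-offsets along the wire are 0 and L = 0.103 m.
sinθ₁ = 0/√(0²+0.0199²) = 0.0000; sinθ₂ = 0.103/√(0.103²+0.0199²) = 0.9818.
B = (4π×10⁻⁷ × 3.49) / (4π × 0.0199) × (0.0000 + 0.9818) = 1.72×10⁻⁵ T.

B ≈ 17.2 μT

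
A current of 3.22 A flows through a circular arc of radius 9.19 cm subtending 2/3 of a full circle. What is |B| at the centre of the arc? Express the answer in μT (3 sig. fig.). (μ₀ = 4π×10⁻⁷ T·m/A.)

B ≈ 14.7 μT

The Biot–Savart field of a circular arc at its centre is B = μ₀Iφ/(4πR), with φ = 4.189 rad.
B = (4π×10⁻⁷ × 3.22 × 4.189) / (4π × 0.0919) = 1.47×10⁻⁵ T.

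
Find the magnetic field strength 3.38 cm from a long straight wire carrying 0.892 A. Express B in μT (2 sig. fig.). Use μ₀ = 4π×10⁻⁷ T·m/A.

For an infinitely long straight wire, B = μ₀I/(2πd).
B = (4π×10⁻⁷ × 0.892) / (2π × 0.0338) = 5.28×10⁻⁶ T.

B ≈ 5.3 μT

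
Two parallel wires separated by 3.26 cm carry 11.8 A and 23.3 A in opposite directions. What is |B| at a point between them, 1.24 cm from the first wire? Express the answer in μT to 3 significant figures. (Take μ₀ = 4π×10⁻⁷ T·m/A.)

Each long wire gives B = μ₀I/(2πd). Distances are d₁ = 0.0124 m and d₂ = 0.0202 m.
B₁ = 1.90×10⁻⁴ T, B₂ = 2.31×10⁻⁴ T.
Between antiparallel currents both contributions point the same way, so they add. B = B₁ + B₂ = 1.90×10⁻⁴ + 2.31×10⁻⁴ = 4.21×10⁻⁴ T.

B ≈ 421 μT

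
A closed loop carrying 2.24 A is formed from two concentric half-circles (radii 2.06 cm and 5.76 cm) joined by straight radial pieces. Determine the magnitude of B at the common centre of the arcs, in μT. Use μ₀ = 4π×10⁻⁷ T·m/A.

The radial connectors point toward the centre, so dl × r̂ = 0 and they contribute nothing.
Each semicircle gives μ₀I/(4R): inner arc 3.42×10⁻⁵ T, outer arc 1.22×10⁻⁵ T.
The two arcs carry current in opposite angular senses, so their fields oppose: B = |3.42×10⁻⁵ − 1.22×10⁻⁵| = 2.19×10⁻⁵ T.

B ≈ 21.9 μT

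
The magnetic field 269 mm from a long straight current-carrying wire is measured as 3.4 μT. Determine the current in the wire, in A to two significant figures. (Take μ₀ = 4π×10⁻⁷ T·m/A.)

For a long straight wire B = μ₀I/(2πd), so I = 2πdB/μ₀.
I = 2π × 0.269 × 3.40×10⁻⁶ / (4π×10⁻⁷) = 4.57 A.

I ≈ 4.6 A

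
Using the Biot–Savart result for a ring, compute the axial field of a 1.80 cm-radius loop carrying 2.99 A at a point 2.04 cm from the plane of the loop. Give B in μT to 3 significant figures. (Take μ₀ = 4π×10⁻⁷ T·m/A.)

B ≈ 30.2 μT

On the axis of a circular loop, B = μ₀IR² / [2(R²+z²)^(3/2)].
R² + z² = (0.018)² + (0.0204)² = 0.0007402 m², and (R²+z²)^(3/2) = 2.01×10⁻⁵ m³.
B = (4π×10⁻⁷ × 2.99 × 0.000324) / (2 × 2.01×10⁻⁵) = 3.02×10⁻⁵ T.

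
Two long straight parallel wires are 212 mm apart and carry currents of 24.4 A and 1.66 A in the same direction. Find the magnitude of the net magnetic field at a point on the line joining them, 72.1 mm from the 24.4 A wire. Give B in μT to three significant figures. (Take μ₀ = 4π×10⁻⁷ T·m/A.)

B ≈ 65.3 μT

Each long wire gives B = μ₀I/(2πd). Distances are d₁ = 0.0721 m and d₂ = 0.1399 m.
B₁ = 6.77×10⁻⁵ T, B₂ = 2.37×10⁻⁶ T.
Between parallel currents the two contributions point in opposite directions, so they subtract. B = |B₁ − B₂| = |6.77×10⁻⁵ − 2.37×10⁻⁶| = 6.53×10⁻⁵ T.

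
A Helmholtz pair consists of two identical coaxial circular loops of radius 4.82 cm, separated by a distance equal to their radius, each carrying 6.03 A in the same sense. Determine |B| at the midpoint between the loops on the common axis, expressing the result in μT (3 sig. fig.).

Each loop contributes B = μ₀IR²/[2(R²+z²)^(3/2)] on the axis, with z measured from that loop.
Loop 1 (z = 0.0241 m): B₁ = 5.62×10⁻⁵ T. Loop 2 (z = 0.0241 m): B₂ = 5.62×10⁻⁵ T.
The fields add: B = B₁ + B₂ = 1.12×10⁻⁴ T.

B ≈ 112 μT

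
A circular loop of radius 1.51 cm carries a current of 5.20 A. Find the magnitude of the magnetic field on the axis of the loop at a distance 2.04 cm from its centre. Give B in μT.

B ≈ 45.6 μT

On the axis of a circular loop, B = μ₀IR² / [2(R²+z²)^(3/2)].
R² + z² = (0.0151)² + (0.0204)² = 0.0006442 m², and (R²+z²)^(3/2) = 1.63×10⁻⁵ m³.
B = (4π×10⁻⁷ × 5.20 × 0.000228) / (2 × 1.63×10⁻⁵) = 4.56×10⁻⁵ T.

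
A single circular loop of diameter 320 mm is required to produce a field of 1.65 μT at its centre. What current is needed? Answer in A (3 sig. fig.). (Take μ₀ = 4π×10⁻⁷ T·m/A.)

I ≈ 0.420 A

At the centre of a circular loop B = μ₀I/(2R), so I = 2RB/μ₀.
With R = 0.16 m, I = 2 × 0.16 × 1.65×10⁻⁶ / (4π×10⁻⁷) = 0.420 A.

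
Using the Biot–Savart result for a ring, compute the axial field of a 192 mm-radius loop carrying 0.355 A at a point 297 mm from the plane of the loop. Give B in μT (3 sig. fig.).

B ≈ 0.186 μT

On the axis of a circular loop, B = μ₀IR² / [2(R²+z²)^(3/2)].
R² + z² = (0.192)² + (0.297)² = 0.1251 m², and (R²+z²)^(3/2) = 4.42×10⁻² m³.
B = (4π×10⁻⁷ × 0.355 × 0.03686) / (2 × 4.42×10⁻²) = 1.86×10⁻⁷ T.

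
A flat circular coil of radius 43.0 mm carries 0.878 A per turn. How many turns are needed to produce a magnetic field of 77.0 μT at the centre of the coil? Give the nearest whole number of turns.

N = 6

For an N-turn coil, B = Nμ₀I/(2R). A single turn gives B₁ = 1.28×10⁻⁵ T with R = 0.043 m.
N = B/B₁ = 7.70×10⁻⁵ / 1.28×10⁻⁵ = 6.00.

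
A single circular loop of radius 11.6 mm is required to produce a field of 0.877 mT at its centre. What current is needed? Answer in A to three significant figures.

At the centre of a circular loop B = μ₀I/(2R), so I = 2RB/μ₀.
With R = 0.0116 m, I = 2 × 0.0116 × 8.77×10⁻⁴ / (4π×10⁻⁷) = 16.2 A.

I ≈ 16.2 A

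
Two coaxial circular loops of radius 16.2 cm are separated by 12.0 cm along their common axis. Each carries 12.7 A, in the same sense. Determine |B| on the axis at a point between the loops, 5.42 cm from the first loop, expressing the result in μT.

B ≈ 81.2 μT

Each loop contributes B = μ₀IR²/[2(R²+z²)^(3/2)] on the axis, with z measured from that loop.
Loop 1 (z = 0.0542 m): B₁ = 4.20×10⁻⁵ T. Loop 2 (z = 0.0658 m): B₂ = 3.92×10⁻⁵ T.
The fields add: B = B₁ + B₂ = 8.12×10⁻⁵ T.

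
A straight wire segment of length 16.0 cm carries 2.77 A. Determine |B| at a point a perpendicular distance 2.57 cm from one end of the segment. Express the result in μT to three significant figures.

B ≈ 10.6 μT

For a finite straight segment, B = (μ₀I/4πd)(sinθ₁ + sinθ₂), where θ₁, θ₂ are the angles from the perpendicular to each end.
The perpendicular foot is at one end, so the two end-offsets along the wire are 0 and L = 0.16 m.
sinθ₁ = 0/√(0²+0.0257²) = 0.0000; sinθ₂ = 0.16/√(0.16²+0.0257²) = 0.9873.
B = (4π×10⁻⁷ × 2.77) / (4π × 0.0257) × (0.0000 + 0.9873) = 1.06×10⁻⁵ T.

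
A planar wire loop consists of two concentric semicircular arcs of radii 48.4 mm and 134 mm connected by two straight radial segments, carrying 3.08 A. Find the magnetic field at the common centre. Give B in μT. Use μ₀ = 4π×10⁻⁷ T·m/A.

B ≈ 12.8 μT

The radial connectors point toward the centre, so dl × r̂ = 0 and they contribute nothing.
Each semicircle gives μ₀I/(4R): inner arc 2.00×10⁻⁵ T, outer arc 7.22×10⁻⁶ T.
The two arcs carry current in opposite angular senses, so their fields oppose: B = |2.00×10⁻⁵ − 7.22×10⁻⁶| = 1.28×10⁻⁵ T.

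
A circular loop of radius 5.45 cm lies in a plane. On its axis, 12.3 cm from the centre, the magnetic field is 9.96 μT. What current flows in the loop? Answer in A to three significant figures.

I ≈ 13.0 A

On the axis of a loop, B = μ₀IR²/[2(R²+z²)^(3/2)], so I = 2B(R²+z²)^(3/2)/(μ₀R²).
R² + z² = 0.00297 + 0.01513 = 0.0181 m²; raised to 3/2 gives 2.43×10⁻³ m³.
I = 2 × 9.96×10⁻⁶ × 2.43×10⁻³ / (1.26×10⁻⁶ × 0.00297) = 13.0 A.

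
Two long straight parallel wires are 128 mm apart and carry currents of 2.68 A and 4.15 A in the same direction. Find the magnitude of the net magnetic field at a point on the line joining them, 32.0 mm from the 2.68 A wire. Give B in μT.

Each long wire gives B = μ₀I/(2πd). Distances are d₁ = 0.032 m and d₂ = 0.096 m.
B₁ = 1.68×10⁻⁵ T, B₂ = 8.65×10⁻⁶ T.
Between parallel currents the two contributions point in opposite directions, so they subtract. B = |B₁ − B₂| = |1.68×10⁻⁵ − 8.65×10⁻⁶| = 8.10×10⁻⁶ T.

B ≈ 8.10 μT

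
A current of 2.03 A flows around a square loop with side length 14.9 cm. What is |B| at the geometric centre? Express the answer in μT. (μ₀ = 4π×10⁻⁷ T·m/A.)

B ≈ 15.4 μT

Each side is a finite straight segment at perpendicular distance d = a/(2 tan(π/4)) = 0.0745 m from the centre, with end-angles ±π/4.
One side contributes B₁ = (μ₀I/4πd)·2 sin(π/4) = 3.85×10⁻⁶ T.
All 4 sides add in the same direction: B = 4 × 3.85×10⁻⁶ = 1.54×10⁻⁵ T.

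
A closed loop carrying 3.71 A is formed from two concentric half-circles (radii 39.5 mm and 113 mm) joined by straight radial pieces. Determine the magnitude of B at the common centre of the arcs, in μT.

The radial connectors point toward the centre, so dl × r̂ = 0 and they contribute nothing.
Each semicircle gives μ₀I/(4R): inner arc 2.95×10⁻⁵ T, outer arc 1.03×10⁻⁵ T.
The two arcs carry current in opposite angular senses, so their fields oppose: B = |2.95×10⁻⁵ − 1.03×10⁻⁵| = 1.92×10⁻⁵ T.

B ≈ 19.2 μT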